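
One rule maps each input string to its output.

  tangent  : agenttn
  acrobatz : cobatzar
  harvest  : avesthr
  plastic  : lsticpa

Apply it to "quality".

ulityqa

Looking at the pairs, the operation is to move the first 2 characters to the end (rotate left by 2), then swap the first and last characters.
Starting from "quality": after the first operation, "alityqu"; after the second, "ulityqa".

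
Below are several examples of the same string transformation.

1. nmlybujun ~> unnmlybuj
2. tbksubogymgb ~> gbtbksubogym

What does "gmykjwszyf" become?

yfgmykjwsz

Each output is the input with this applied: move the last 2 characters to the front (rotate right by 2).
Doing the same to "gmykjwszyf": "yfgmykjwsz".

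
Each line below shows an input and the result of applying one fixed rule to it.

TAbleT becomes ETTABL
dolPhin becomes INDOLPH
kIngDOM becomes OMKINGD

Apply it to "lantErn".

What's happening: move the last 2 characters to the front (rotate right by 2), then convert every letter to uppercase.
Starting from "lantErn": after the first operation, "rnlantE"; after the second, "RNLANTE".

RNLANTE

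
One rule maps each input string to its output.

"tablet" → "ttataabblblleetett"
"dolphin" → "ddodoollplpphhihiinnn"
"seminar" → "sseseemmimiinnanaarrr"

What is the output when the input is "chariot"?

The pattern: repeat every character 3 times, then swap each adjacent pair of characters (1↔2, 3↔4, ...).
So "chariot" becomes "cchchhaararriioioottt".

cchchhaararriioioottt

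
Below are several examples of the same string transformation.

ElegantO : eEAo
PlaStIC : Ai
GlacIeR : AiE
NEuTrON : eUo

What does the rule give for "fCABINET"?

aie

Each output is the input with this applied: flip the case of every letter, then keep only the vowels.
Applying both steps to "fCABINET": "Fcabinet", then "aie".
(Check on "GlacIeR": → "gLACiEr" → "AiE" ✓)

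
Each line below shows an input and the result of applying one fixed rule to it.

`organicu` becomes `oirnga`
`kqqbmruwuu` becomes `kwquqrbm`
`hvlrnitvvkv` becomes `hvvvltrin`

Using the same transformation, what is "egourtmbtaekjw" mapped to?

ekgeoautrbtm

In each case the input is transformed by: delete the last 2 characters, then take characters alternately from the front and the back (1st, last, 2nd, 2nd-last, ...).
For "egourtmbtaekjw", step one produces "egourtmbtaek"; step two turns that into "ekgeoautrbtm".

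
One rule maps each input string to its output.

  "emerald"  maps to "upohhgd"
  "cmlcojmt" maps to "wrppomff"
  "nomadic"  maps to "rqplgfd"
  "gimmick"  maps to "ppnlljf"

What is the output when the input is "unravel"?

yxuqohd

Looking at the pairs, the operation is to sort the characters into reverse alphabetical order, then shift every letter 3 places forward in the alphabet (wrapping around).
On "unravel" that produces "yxuqohd".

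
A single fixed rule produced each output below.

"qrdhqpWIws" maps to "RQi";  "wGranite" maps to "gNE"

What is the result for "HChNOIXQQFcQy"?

coqC

The rule is to keep one character in every 3, starting at position 2 (positions 2nd, 5th, 8th, ...), then flip the case of every letter.
On "HChNOIXQQFcQy": the first step gives "COQc", and the second then gives "coqC".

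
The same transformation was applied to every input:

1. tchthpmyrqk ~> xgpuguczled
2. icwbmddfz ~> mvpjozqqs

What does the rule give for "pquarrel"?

ycdhneer

What's happening: shift every letter 13 places forward in the alphabet (wrapping around) — i.e. ROT13, then move the last character to the front.
Doing the same to "pquarrel": "ycdhneer".
(Check on "icwbmddfz": → "vpjozqqsm" → "mvpjozqqs" ✓)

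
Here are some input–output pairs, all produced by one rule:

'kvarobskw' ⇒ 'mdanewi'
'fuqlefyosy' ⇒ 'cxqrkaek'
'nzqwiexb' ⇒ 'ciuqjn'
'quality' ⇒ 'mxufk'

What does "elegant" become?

In each case the input is transformed by: shift every letter 12 places forward in the alphabet (wrapping around), then delete the first 2 characters.
Applying both steps to "elegant": "qxqsmzf", then "qsmzf".

qsmzf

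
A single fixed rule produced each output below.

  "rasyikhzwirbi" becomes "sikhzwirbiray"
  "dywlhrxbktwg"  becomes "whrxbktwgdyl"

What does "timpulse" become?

mulsetip

The pattern: move the first 3 characters to the end (rotate left by 3), then swap the first and last characters.
Starting from "timpulse": after the first operation, "pulsetim"; after the second, "mulsetip".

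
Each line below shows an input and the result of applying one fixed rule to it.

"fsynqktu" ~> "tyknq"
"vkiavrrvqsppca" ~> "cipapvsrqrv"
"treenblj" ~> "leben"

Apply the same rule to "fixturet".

exrtu

What's happening: take characters alternately from the front and the back (1st, last, 2nd, 2nd-last, ...), then delete the first 3 characters.
For "fixturet" the result is "exrtu".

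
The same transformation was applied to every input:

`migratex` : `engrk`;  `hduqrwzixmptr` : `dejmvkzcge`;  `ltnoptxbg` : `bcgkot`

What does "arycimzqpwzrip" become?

pvzmdcjmevc

The rule is to delete the first 3 characters, then shift every letter 13 places forward in the alphabet (wrapping around) — i.e. ROT13.
Applying both steps to "arycimzqpwzrip": "cimzqpwzrip", then "pvzmdcjmevc".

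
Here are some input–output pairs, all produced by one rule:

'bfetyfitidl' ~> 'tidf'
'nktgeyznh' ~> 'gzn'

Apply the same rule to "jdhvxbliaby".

vlbd

Rule — move the first 3 characters to the end (rotate left by 3), then keep one character in every 3, starting at position 1 (positions 1st, 4th, 7th, ...).
On "jdhvxbliaby" that produces "vlbd".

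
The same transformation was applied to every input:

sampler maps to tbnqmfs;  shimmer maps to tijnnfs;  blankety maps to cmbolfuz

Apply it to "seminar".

tfnjobs

The pattern: shift every letter 1 place forward in the alphabet (wrapping around).
On "seminar" that produces "tfnjobs".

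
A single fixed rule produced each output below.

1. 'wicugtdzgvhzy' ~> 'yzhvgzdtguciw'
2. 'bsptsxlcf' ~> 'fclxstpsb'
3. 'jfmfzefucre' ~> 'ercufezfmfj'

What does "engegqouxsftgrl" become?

lrgtfsxuoqgegne

What's happening: reverse the string.
On "engegqouxsftgrl" that produces "lrgtfsxuoqgegne".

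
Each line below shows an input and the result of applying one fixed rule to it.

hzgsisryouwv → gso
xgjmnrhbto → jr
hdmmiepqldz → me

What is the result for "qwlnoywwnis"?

The transformation: keep one character in every 3, starting at position 3 (positions 3rd, 6th, 9th, ...), then delete the last character.
For "qwlnoywwnis", step one produces "lyn"; step two turns that into "ly".

ly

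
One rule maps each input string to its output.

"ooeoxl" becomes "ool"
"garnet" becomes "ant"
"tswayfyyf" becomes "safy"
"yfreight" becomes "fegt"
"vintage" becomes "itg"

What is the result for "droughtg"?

ruhg

Each output is the input with this applied: keep every other character starting from the second (positions 2nd, 4th, 6th, ...).
For "droughtg" the result is "ruhg".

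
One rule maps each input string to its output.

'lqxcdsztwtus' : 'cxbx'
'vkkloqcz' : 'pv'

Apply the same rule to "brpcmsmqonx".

The pattern: keep one character in every 3, starting at position 3 (positions 3rd, 6th, 9th, ...), then shift every letter 5 places forward in the alphabet (wrapping around).
For "brpcmsmqonx" the result is "uxt".

uxt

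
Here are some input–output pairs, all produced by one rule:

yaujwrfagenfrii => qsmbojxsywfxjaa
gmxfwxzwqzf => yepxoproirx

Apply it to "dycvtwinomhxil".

The transformation: shift every letter 8 places backward in the alphabet (wrapping around).
Applying that to "dycvtwinomhxil" gives "vqunloafgezpad".

vqunloafgezpad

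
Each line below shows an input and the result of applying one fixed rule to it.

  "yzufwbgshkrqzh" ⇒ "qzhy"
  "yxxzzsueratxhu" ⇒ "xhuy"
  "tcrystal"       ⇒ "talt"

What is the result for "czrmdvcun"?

cunc

Each output is the input with this applied: move the first character to the end, then keep only the last 4 characters.
"czrmdvcun" → "zrmdvcunc" → "cunc".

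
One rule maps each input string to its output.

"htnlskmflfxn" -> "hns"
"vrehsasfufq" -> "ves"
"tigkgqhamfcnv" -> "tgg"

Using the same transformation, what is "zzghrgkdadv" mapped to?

zgr

Looking at the pairs, the operation is to keep every other character starting from the first (positions 1st, 3rd, 5th, ...), then keep only the first 3 characters.
On "zzghrgkdadv": the first step gives "zgrkav", and the second then gives "zgr".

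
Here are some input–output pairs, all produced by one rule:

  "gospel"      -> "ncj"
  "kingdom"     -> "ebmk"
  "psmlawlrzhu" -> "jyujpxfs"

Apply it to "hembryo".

zpwm

The pattern: shift every letter 2 places backward in the alphabet (wrapping around), then delete the first 3 characters.
"hembryo" → "fckzpwm" → "zpwm".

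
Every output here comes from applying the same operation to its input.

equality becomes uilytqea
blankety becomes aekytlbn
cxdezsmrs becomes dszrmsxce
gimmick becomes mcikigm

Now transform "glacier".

Rule — swap each adjacent pair of characters (1↔2, 3↔4, ...), then move the first 3 characters to the end (rotate left by 3).
Working it through for "glacier": intermediate "lgcaeir", final "aeirlgc".

aeirlgc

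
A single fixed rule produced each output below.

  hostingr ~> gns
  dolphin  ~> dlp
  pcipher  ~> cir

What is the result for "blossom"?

Looking at the pairs, the operation is to sort the characters into alphabetical order, then keep one character in every 3, starting at position 1 (positions 1st, 4th, 7th, ...).
Applying both steps to "blossom": "blmooss", then "bos".

bos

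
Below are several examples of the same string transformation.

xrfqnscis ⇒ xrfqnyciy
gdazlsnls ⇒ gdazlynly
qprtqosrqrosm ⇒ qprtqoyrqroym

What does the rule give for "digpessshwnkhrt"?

Looking at the pairs, the operation is to replace every "s" with "y".
For "digpessshwnkhrt" the result is "digpeyyyhwnkhrt".

digpeyyyhwnkhrt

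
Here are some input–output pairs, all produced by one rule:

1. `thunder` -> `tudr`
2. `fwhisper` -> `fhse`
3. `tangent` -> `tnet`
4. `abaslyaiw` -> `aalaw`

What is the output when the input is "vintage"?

The transformation: keep every other character starting from the first (positions 1st, 3rd, 5th, ...).
For "vintage" the result is "vnae".

vnae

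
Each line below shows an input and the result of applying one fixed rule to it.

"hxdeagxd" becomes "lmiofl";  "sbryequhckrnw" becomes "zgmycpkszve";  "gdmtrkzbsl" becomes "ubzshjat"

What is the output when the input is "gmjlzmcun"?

What's happening: delete the first 2 characters, then shift every letter 8 places forward in the alphabet (wrapping around).
Starting from "gmjlzmcun": after the first operation, "jlzmcun"; after the second, "rthukcv".

rthukcv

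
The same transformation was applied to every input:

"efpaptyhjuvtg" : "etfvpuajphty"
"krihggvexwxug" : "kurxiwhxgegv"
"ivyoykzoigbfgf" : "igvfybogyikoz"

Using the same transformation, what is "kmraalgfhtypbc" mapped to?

The rule is to delete the last character, then take characters alternately from the front and the back (1st, last, 2nd, 2nd-last, ...).
For "kmraalgfhtypbc", step one produces "kmraalgfhtypb"; step two turns that into "kbmpryatahlfg".

kbmpryatahlfg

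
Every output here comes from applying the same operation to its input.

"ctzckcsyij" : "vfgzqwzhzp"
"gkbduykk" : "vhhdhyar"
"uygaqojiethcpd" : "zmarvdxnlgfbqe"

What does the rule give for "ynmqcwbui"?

Each output is the input with this applied: shift every letter 3 places backward in the alphabet (wrapping around), then move the last 3 characters to the front (rotate right by 3).
Starting from "ynmqcwbui": after the first operation, "vkjnztyrf"; after the second, "yrfvkjnzt".

yrfvkjnzt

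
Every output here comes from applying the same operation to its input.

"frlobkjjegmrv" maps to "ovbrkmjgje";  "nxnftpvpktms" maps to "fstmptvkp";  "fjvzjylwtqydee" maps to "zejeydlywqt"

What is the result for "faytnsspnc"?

In each case the input is transformed by: delete the first 3 characters, then take characters alternately from the front and the back (1st, last, 2nd, 2nd-last, ...).
Starting from "faytnsspnc": after the first operation, "tnsspnc"; after the second, "tcnnsps".

tcnnsps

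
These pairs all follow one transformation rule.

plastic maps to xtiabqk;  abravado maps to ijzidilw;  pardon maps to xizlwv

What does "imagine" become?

quioqvm

Looking at the pairs, the operation is to shift every letter 8 places forward in the alphabet (wrapping around).
So "imagine" becomes "quioqvm".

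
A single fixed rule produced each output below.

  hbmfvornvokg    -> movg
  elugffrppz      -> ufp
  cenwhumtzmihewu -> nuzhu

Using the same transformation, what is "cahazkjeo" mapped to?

Each output is the input with this applied: keep one character in every 3, starting at position 3 (positions 3rd, 6th, 9th, ...).
So "cahazkjeo" becomes "hko".

hko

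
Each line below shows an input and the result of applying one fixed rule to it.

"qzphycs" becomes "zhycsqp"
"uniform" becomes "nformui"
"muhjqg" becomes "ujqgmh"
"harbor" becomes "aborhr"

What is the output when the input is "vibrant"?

Rule — move the first 2 characters to the end (rotate left by 2), then swap the first and last characters.
"vibrant" → "brantvi" → "irantvb".
(Check on "qzphycs": → "phycsqz" → "zhycsqp" ✓)

irantvb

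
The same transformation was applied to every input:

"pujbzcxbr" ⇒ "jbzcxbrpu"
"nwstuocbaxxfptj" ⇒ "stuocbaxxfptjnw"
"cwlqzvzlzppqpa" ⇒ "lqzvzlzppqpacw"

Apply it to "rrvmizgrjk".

vmizgrjkrr

In each case the input is transformed by: move the first 2 characters to the end (rotate left by 2).
"rrvmizgrjk" → "vmizgrjkrr".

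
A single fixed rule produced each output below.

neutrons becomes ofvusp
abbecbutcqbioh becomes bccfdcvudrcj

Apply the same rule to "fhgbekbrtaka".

gihcflcsub

The transformation: delete the last 2 characters, then shift every letter 1 place forward in the alphabet (wrapping around).
"fhgbekbrtaka" → "fhgbekbrta" → "gihcflcsub".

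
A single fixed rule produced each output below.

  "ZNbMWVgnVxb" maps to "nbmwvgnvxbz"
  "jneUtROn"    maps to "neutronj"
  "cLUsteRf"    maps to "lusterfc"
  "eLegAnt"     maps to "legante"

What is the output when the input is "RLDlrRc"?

ldlrrcr

The rule is to move the first character to the end, then convert every letter to lowercase.
Applying that to "RLDlrRc" gives "ldlrrcr".
(Check on "jneUtROn": → "neUtROnj" → "neutronj" ✓)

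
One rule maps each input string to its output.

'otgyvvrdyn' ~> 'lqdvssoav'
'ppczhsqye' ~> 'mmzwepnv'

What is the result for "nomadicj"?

kljxafz

The rule is to delete the last character, then shift every letter 3 places backward in the alphabet (wrapping around).
Applying both steps to "nomadicj": "nomadic", then "kljxafz".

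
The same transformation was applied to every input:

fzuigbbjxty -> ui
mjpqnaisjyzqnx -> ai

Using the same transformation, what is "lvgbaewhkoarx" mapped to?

aeoa

The transformation: keep only the vowels.
So "lvgbaewhkoarx" becomes "aeoa".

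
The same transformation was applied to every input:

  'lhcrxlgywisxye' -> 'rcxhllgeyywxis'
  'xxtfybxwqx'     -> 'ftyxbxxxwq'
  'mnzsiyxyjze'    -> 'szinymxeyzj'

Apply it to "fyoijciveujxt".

The rule is to move the first 3 characters to the end (rotate left by 3), then take characters alternately from the front and the back (1st, last, 2nd, 2nd-last, ...).
Applying both steps to "fyoijciveujxt": "ijciveujxtfyo", then "iojycfitvxeju".

iojycfitvxeju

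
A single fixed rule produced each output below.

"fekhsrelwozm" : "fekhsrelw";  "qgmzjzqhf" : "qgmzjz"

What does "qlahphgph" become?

qlahph

The rule is to delete the last 3 characters.
So "qlahphgph" becomes "qlahph".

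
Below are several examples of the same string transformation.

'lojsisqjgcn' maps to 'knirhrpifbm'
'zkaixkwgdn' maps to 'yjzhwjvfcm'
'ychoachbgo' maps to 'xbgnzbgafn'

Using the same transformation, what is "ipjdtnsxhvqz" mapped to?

In each case the input is transformed by: shift every letter 1 place backward in the alphabet (wrapping around).
Applying that to "ipjdtnsxhvqz" gives "hoicsmrwgupy".

hoicsmrwgupy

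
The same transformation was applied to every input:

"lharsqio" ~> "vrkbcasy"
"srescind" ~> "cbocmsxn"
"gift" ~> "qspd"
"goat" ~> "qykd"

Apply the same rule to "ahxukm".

krheuw

Each output is the input with this applied: shift every letter 10 places forward in the alphabet (wrapping around).
So "ahxukm" becomes "krheuw".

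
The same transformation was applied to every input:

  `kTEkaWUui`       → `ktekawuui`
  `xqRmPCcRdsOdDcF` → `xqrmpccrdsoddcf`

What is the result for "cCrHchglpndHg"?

ccrhchglpndhg

The pattern: convert every letter to lowercase.
For "cCrHchglpndHg" the result is "ccrhchglpndhg".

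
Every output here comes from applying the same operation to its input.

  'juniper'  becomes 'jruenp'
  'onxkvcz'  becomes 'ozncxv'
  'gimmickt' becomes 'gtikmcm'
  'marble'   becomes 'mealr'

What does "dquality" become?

Rule — take characters alternately from the front and the back (1st, last, 2nd, 2nd-last, ...), then delete the last character.
So "dquality" becomes "dyqtuia".

dyqtuia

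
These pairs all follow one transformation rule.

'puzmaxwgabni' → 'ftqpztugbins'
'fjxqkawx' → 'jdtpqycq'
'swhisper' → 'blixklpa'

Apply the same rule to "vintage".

The pattern: move the first 3 characters to the end (rotate left by 3), then shift every letter 7 places backward in the alphabet (wrapping around).
On "vintage": the first step gives "tagevin", and the second then gives "mtzxobg".
(Check on "fjxqkawx": → "qkawxfjx" → "jdtpqycq" ✓)

mtzxobg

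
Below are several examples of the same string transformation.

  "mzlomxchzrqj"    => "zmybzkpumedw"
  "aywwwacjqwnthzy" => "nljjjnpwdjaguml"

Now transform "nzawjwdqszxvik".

Rule — shift every letter 13 places forward in the alphabet (wrapping around) — i.e. ROT13.
Doing the same to "nzawjwdqszxvik": "amnjwjqdfmkivx".

amnjwjqdfmkivx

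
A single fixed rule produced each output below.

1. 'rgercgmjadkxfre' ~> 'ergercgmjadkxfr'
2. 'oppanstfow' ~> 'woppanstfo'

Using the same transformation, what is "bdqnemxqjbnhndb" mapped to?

bbdqnemxqjbnhnd

Rule — move the last character to the front.
Applying that to "bdqnemxqjbnhndb" gives "bbdqnemxqjbnhnd".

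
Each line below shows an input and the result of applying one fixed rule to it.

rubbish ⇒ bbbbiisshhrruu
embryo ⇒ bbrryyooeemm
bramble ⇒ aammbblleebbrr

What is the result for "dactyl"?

ccttyyllddaa

What's happening: move the first 2 characters to the end (rotate left by 2), then double every character.
On "dactyl": the first step gives "ctylda", and the second then gives "ccttyyllddaa".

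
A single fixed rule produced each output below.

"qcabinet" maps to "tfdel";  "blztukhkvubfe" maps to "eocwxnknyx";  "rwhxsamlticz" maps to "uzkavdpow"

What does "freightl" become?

In each case the input is transformed by: shift every letter 3 places forward in the alphabet (wrapping around), then delete the last 3 characters.
For "freightl", step one produces "iuhljkwo"; step two turns that into "iuhlj".

iuhlj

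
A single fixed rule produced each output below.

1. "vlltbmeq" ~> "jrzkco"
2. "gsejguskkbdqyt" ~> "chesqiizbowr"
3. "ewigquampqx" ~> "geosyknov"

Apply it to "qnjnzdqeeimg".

The transformation: shift every letter 2 places backward in the alphabet (wrapping around), then delete the first 2 characters.
"qnjnzdqeeimg" → "hlxboccgke".

hlxboccgke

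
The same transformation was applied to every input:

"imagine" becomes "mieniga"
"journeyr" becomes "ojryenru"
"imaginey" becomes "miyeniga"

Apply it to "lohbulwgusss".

What's happening: move the first 2 characters to the end (rotate left by 2), then reverse the string.
So "lohbulwgusss" becomes "olsssugwlubh".

olsssugwlubh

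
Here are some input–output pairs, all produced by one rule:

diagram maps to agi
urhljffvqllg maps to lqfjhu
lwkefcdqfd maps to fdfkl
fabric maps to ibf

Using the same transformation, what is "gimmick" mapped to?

cmi

The transformation: reverse the string, then keep every other character starting from the second (positions 2nd, 4th, 6th, ...).
So "gimmick" becomes "cmi".
(Check on "diagram": → "margaid" → "agi" ✓)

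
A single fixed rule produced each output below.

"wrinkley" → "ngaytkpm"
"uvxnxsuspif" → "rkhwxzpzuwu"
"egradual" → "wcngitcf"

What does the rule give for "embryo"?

Looking at the pairs, the operation is to shift every letter 2 places forward in the alphabet (wrapping around), then move the last 3 characters to the front (rotate right by 3).
So "embryo" becomes "taqgod".

taqgod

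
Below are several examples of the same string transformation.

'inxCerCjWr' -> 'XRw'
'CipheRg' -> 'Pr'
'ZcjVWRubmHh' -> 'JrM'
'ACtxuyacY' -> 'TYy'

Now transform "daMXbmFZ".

The pattern: keep one character in every 3, starting at position 3 (positions 3rd, 6th, 9th, ...), then flip the case of every letter.
"daMXbmFZ" → "Mm" → "mM".
(Check on "ZcjVWRubmHh": → "jRm" → "JrM" ✓)

mM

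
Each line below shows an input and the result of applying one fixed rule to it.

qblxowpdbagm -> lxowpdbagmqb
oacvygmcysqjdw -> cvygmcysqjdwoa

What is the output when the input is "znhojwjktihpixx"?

Looking at the pairs, the operation is to move the first 2 characters to the end (rotate left by 2).
"znhojwjktihpixx" → "hojwjktihpixxzn".

hojwjktihpixxzn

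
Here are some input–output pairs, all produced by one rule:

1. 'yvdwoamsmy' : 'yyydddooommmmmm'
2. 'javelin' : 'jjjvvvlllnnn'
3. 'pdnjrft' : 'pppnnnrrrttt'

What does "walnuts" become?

In each case the input is transformed by: keep every other character starting from the first (positions 1st, 3rd, 5th, ...), then repeat every character 3 times.
Applying that to "walnuts" gives "wwwllluuusss".

wwwllluuusss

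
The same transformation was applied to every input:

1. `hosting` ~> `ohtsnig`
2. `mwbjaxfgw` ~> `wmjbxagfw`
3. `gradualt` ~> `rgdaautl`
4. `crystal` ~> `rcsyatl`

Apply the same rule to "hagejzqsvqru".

ahegzjsqqvur

Looking at the pairs, the operation is to swap each adjacent pair of characters (1↔2, 3↔4, ...).
Applying that to "hagejzqsvqru" gives "ahegzjsqqvur".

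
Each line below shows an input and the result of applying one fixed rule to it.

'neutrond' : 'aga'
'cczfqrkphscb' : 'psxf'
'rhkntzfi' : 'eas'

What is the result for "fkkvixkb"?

Rule — shift every letter 13 places forward in the alphabet (wrapping around) — i.e. ROT13, then keep one character in every 3, starting at position 1 (positions 1st, 4th, 7th, ...).
For "fkkvixkb", step one produces "sxxivkxo"; step two turns that into "six".

six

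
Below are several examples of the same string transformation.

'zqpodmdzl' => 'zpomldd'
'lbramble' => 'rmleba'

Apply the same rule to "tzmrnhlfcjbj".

rnmljjhfcb

The rule is to delete the first 2 characters, then sort the characters into reverse alphabetical order.
On "tzmrnhlfcjbj" that produces "rnmljjhfcb".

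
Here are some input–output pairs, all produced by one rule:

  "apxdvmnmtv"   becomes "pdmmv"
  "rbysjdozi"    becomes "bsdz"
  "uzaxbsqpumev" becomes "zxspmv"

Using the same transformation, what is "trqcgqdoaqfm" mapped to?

rcqoqm

The rule is to keep every other character starting from the second (positions 2nd, 4th, 6th, ...).
Applying that to "trqcgqdoaqfm" gives "rcqoqm".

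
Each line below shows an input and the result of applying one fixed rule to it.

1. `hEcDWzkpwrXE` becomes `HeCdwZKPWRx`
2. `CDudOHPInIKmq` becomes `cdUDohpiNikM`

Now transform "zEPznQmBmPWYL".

The rule is to flip the case of every letter, then delete the last character.
On "zEPznQmBmPWYL": the first step gives "ZepZNqMbMpwyl", and the second then gives "ZepZNqMbMpwy".

ZepZNqMbMpwy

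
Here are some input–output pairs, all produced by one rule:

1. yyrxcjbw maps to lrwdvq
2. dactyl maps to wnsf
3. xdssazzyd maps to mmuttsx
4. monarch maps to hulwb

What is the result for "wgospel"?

The pattern: delete the first 2 characters, then shift every letter 6 places backward in the alphabet (wrapping around).
Starting from "wgospel": after the first operation, "ospel"; after the second, "imjyf".

imjyf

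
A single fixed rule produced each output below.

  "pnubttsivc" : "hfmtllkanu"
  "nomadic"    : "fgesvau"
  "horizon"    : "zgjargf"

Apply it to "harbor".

What's happening: shift every letter 8 places backward in the alphabet (wrapping around).
Doing the same to "harbor": "zsjtgj".

zsjtgj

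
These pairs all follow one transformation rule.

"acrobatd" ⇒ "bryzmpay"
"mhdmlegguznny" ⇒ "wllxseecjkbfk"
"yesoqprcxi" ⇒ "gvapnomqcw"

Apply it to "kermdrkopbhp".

nfznmipbkpci

The pattern: shift every letter 2 places backward in the alphabet (wrapping around), then reverse the string.
Applying that to "kermdrkopbhp" gives "nfznmipbkpci".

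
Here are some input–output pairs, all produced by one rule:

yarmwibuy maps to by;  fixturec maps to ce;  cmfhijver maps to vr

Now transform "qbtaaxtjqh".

Rule — swap each adjacent pair of characters (1↔2, 3↔4, ...), then keep only the last 2 characters.
For "qbtaaxtjqh", step one produces "bqatxajthq"; step two turns that into "hq".

hq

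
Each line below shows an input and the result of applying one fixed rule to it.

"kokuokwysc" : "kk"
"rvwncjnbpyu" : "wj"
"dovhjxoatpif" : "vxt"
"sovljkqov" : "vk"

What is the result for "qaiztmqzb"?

im

In each case the input is transformed by: keep one character in every 3, starting at position 3 (positions 3rd, 6th, 9th, ...), then delete the last character.
For "qaiztmqzb" the result is "im".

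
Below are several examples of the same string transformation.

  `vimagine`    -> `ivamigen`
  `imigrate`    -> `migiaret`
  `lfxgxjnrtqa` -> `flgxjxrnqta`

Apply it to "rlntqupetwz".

lrtnuqepwtz

Rule — swap each adjacent pair of characters (1↔2, 3↔4, ...).
Doing the same to "rlntqupetwz": "lrtnuqepwtz".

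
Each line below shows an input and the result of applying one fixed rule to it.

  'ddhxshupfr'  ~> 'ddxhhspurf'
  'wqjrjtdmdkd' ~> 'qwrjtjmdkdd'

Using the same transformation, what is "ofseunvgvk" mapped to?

The transformation: swap each adjacent pair of characters (1↔2, 3↔4, ...).
Applying that to "ofseunvgvk" gives "foesnugvkv".

foesnugvkv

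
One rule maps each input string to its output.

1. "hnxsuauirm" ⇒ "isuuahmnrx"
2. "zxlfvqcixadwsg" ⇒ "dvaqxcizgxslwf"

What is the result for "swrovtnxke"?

In each case the input is transformed by: take characters alternately from the front and the back (1st, last, 2nd, 2nd-last, ...), then swap the front and back halves of the string.
"swrovtnxke" → "sewkrxonvt" → "xonvtsewkr".

xonvtsewkr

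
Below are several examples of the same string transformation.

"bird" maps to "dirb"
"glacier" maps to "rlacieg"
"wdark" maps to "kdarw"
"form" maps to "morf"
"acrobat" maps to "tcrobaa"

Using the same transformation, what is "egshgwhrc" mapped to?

The rule is to swap the first and last characters.
On "egshgwhrc" that produces "cgshgwhre".

cgshgwhre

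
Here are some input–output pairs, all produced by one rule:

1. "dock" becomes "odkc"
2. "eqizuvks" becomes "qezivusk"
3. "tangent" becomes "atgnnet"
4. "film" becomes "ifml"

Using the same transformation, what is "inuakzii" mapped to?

niauzkii

In each case the input is transformed by: swap each adjacent pair of characters (1↔2, 3↔4, ...).
So "inuakzii" becomes "niauzkii".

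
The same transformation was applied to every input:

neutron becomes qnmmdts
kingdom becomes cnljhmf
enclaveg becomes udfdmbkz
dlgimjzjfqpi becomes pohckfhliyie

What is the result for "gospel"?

Rule — move the last 3 characters to the front (rotate right by 3), then shift every letter 1 place backward in the alphabet (wrapping around).
On "gospel" that produces "odkfnr".

odkfnr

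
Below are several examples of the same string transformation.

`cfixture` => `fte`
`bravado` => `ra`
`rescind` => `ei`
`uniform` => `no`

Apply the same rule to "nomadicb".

odb

The rule is to keep one character in every 3, starting at position 2 (positions 2nd, 5th, 8th, ...).
Applying that to "nomadicb" gives "odb".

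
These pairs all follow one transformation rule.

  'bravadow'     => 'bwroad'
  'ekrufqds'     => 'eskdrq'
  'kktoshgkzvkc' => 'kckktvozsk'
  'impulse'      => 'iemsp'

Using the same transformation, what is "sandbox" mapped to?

sxaon

In each case the input is transformed by: take characters alternately from the front and the back (1st, last, 2nd, 2nd-last, ...), then delete the last 2 characters.
On "sandbox": the first step gives "sxaonbd", and the second then gives "sxaon".
(Check on "kktoshgkzvkc": → "kckktvozskhg" → "kckktvozsk" ✓)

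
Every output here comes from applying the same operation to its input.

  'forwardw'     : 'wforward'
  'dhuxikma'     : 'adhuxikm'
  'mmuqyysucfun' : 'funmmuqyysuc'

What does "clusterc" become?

ccluster

The rule is to move the first 3 characters to the end (rotate left by 3), then swap the front and back halves of the string.
Applying that to "clusterc" gives "ccluster".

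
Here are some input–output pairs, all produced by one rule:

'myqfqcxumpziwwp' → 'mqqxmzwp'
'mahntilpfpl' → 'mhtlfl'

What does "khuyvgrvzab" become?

What's happening: keep every other character starting from the first (positions 1st, 3rd, 5th, ...).
So "khuyvgrvzab" becomes "kuvrzb".

kuvrzb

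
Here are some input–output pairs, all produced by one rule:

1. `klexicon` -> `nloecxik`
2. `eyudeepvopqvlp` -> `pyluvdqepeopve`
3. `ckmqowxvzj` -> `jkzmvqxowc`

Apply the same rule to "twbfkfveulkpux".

Rule — take characters alternately from the front and the back (1st, last, 2nd, 2nd-last, ...), then move the first character to the end.
On "twbfkfveulkpux": the first step gives "txwubpfkklfuve", and the second then gives "xwubpfkklfuvet".

xwubpfkklfuvet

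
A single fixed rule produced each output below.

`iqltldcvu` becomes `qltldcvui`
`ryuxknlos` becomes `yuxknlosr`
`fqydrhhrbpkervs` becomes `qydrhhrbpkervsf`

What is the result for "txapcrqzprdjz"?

xapcrqzprdjzt

The transformation: move the first character to the end.
For "txapcrqzprdjz" the result is "xapcrqzprdjzt".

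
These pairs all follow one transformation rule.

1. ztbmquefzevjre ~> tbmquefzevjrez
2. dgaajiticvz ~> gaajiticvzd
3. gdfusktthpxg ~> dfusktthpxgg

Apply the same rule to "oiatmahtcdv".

What's happening: move the first character to the end.
Doing the same to "oiatmahtcdv": "iatmahtcdvo".

iatmahtcdvo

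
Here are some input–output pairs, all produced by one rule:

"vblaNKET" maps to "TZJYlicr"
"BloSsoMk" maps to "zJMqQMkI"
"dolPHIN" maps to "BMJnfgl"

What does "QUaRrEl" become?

The rule is to shift every letter 2 places backward in the alphabet (wrapping around), then flip the case of every letter.
On "QUaRrEl": the first step gives "OSyPpCj", and the second then gives "osYpPcJ".

osYpPcJ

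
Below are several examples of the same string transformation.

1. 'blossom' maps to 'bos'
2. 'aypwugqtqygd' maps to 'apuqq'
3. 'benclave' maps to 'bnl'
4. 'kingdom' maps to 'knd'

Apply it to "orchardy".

The transformation: keep every other character starting from the first (positions 1st, 3rd, 5th, ...), then delete the last character.
Starting from "orchardy": after the first operation, "ocad"; after the second, "oca".

oca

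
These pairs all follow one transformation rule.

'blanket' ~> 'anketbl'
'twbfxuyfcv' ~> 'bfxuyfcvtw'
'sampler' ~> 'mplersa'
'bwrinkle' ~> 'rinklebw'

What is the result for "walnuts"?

The transformation: move the first 2 characters to the end (rotate left by 2).
"walnuts" → "lnutswa".

lnutswa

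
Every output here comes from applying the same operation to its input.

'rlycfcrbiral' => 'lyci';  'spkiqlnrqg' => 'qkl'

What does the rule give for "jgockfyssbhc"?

Looking at the pairs, the operation is to keep one character in every 3, starting at position 3 (positions 3rd, 6th, 9th, ...), then move the last character to the front.
Applying both steps to "jgockfyssbhc": "ofsc", then "cofs".
(Check on "rlycfcrbiral": → "ycil" → "lyci" ✓)

cofs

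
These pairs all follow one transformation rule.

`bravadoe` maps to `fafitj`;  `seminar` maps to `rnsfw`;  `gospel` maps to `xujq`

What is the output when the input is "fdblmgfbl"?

Each output is the input with this applied: shift every letter 5 places forward in the alphabet (wrapping around), then delete the first 2 characters.
Working it through for "fdblmgfbl": intermediate "kigqrlkgq", final "gqrlkgq".

gqrlkgq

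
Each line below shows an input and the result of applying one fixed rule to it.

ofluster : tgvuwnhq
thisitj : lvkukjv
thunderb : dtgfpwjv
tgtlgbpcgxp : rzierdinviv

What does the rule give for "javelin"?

pkngxcl

Each output is the input with this applied: reverse the string, then shift every letter 2 places forward in the alphabet (wrapping around).
Applying both steps to "javelin": "nilevaj", then "pkngxcl".
(Check on "tgtlgbpcgxp": → "pxgcpbgltgt" → "rzierdinviv" ✓)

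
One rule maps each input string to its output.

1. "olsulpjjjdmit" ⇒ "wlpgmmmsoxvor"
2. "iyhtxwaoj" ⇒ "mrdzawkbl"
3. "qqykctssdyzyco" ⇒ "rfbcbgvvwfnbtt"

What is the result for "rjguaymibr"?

Each output is the input with this applied: reverse the string, then shift every letter 3 places forward in the alphabet (wrapping around).
Working it through for "rjguaymibr": intermediate "rbimyaugjr", final "uelpbdxjmu".

uelpbdxjmu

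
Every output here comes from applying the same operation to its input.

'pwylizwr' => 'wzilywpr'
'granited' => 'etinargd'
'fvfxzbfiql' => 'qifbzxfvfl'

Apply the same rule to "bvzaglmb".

mlgazvbb

The transformation: reverse the string, then move the first character to the end.
"bvzaglmb" → "bmlgazvb" → "mlgazvbb".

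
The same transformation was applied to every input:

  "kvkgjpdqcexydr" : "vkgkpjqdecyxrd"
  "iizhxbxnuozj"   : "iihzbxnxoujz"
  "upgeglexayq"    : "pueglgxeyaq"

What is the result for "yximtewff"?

In each case the input is transformed by: swap each adjacent pair of characters (1↔2, 3↔4, ...).
So "yximtewff" becomes "xymietfwf".

xymietfwf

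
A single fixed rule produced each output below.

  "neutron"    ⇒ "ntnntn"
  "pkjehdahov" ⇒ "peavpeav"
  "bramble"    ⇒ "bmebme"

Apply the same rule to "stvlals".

slssls

Rule — keep one character in every 3, starting at position 1 (positions 1st, 4th, 7th, ...), then write the whole string twice.
Starting from "stvlals": after the first operation, "sls"; after the second, "slssls".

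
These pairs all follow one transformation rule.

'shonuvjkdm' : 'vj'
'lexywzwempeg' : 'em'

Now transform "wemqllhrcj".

The transformation: move the last 3 characters to the front (rotate right by 3), then keep only the last 2 characters.
Applying both steps to "wemqllhrcj": "rcjwemqllh", then "lh".

lh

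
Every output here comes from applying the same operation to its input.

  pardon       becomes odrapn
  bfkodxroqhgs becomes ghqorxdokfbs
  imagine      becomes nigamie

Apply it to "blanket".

eknalbt

In each case the input is transformed by: reverse the string, then move the first character to the end.
So "blanket" becomes "eknalbt".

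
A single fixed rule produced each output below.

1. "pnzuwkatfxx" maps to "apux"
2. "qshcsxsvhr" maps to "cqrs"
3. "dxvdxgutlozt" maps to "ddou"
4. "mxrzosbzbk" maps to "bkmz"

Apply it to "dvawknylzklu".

dkwy

Looking at the pairs, the operation is to keep one character in every 3, starting at position 1 (positions 1st, 4th, 7th, ...), then sort the characters into alphabetical order.
Starting from "dvawknylzklu": after the first operation, "dwyk"; after the second, "dkwy".
(Check on "mxrzosbzbk": → "mzbk" → "bkmz" ✓)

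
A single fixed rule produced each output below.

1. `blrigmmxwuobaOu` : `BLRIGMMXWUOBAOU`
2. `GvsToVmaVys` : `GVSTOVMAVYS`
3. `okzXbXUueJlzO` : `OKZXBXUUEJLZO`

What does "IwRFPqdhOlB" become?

IWRFPQDHOLB

Looking at the pairs, the operation is to convert every letter to uppercase.
Doing the same to "IwRFPqdhOlB": "IWRFPQDHOLB".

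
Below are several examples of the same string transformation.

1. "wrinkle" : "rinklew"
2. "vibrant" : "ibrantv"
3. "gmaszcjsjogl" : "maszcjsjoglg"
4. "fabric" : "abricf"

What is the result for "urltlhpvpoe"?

The transformation: move the first character to the end.
Doing the same to "urltlhpvpoe": "rltlhpvpoeu".

rltlhpvpoeu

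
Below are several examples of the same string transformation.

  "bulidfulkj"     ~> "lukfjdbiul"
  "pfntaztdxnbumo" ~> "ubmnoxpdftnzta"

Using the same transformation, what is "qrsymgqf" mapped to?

The transformation: move the last 3 characters to the front (rotate right by 3), then take characters alternately from the front and the back (1st, last, 2nd, 2nd-last, ...).
Working it through for "qrsymgqf": intermediate "gqfqrsym", final "gmqyfsqr".
(Check on "bulidfulkj": → "lkjbulidfu" → "lukfjdbiul" ✓)

gmqyfsqr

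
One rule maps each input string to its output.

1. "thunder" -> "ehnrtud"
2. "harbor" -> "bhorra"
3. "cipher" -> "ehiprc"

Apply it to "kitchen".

Each output is the input with this applied: sort the characters into alphabetical order, then move the first character to the end.
On "kitchen": the first step gives "cehiknt", and the second then gives "ehikntc".

ehikntc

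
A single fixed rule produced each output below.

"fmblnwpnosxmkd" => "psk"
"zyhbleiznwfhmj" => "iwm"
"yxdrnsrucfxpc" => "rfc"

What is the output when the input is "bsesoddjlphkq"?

dpq

Rule — keep one character in every 3, starting at position 1 (positions 1st, 4th, 7th, ...), then keep only the last 3 characters.
"bsesoddjlphkq" → "bsdpq" → "dpq".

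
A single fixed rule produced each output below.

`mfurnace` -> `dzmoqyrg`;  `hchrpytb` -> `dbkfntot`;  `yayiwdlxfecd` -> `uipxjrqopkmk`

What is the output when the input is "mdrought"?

agstfypd

Looking at the pairs, the operation is to move the first 3 characters to the end (rotate left by 3), then shift every letter 12 places forward in the alphabet (wrapping around).
Applying both steps to "mdrought": "oughtmdr", then "agstfypd".
(Check on "yayiwdlxfecd": → "iwdlxfecdyay" → "uipxjrqopkmk" ✓)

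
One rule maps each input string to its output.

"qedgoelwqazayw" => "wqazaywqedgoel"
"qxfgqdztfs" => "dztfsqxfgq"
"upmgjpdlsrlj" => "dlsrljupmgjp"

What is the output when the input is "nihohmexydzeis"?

xydzeisnihohme

The rule is to swap the front and back halves of the string.
On "nihohmexydzeis" that produces "xydzeisnihohme".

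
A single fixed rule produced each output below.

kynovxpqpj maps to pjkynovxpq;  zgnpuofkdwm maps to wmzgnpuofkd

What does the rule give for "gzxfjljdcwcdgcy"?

Each output is the input with this applied: move the last 2 characters to the front (rotate right by 2).
On "gzxfjljdcwcdgcy" that produces "cygzxfjljdcwcdg".

cygzxfjljdcwcdg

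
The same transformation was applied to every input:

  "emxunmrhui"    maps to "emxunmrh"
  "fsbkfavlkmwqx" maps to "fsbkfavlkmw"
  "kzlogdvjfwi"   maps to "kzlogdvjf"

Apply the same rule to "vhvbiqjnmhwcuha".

The transformation: delete the last 2 characters.
"vhvbiqjnmhwcuha" → "vhvbiqjnmhwcu".

vhvbiqjnmhwcu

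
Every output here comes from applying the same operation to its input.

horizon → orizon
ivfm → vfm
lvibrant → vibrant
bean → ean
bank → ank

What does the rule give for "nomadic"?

omadic

The rule is to delete the first character.
Doing the same to "nomadic": "omadic".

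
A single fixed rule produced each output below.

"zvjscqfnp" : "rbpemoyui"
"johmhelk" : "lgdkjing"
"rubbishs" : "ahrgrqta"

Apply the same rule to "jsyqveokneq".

Rule — shift every letter 1 place backward in the alphabet (wrapping around), then move the first 3 characters to the end (rotate left by 3).
Applying both steps to "jsyqveokneq": "irxpudnjmdp", then "pudnjmdpirx".

pudnjmdpirx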